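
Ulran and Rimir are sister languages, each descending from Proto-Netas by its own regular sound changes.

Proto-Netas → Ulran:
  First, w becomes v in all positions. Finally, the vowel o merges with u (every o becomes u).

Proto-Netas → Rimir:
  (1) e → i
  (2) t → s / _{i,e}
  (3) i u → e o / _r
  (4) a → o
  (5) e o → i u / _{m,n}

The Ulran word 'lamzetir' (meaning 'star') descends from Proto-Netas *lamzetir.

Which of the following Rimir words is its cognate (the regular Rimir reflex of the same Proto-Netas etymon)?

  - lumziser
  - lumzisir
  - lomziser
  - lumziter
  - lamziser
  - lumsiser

lumziser

Rimir: *lamzetir > lamzitir > lamzisir > lamziser > lomziser > lumziser  (by vowel merger, palatalisation, pre-rhotic lowering, vowel merger, pre-nasal raising)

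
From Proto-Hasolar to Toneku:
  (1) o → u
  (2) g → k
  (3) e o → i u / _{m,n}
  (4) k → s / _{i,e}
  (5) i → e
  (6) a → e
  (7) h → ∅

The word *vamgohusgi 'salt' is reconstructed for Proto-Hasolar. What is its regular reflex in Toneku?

vemkuusse

Toneku: *vamgohusgi
  vamgohusgi → vamguhusgi   [vowel merger]
  vamguhusgi → vamkuhuski   [unconditioned shift]
  vamkuhuski (rule 3 does not apply)
  vamkuhuski → vamkuhussi   [palatalisation]
  vamkuhussi → vamkuhusse   [vowel merger]
  vamkuhusse → vemkuhusse   [vowel merger]
  vemkuhusse → vemkuusse   [h-loss]
  giving Toneku vemkuusse.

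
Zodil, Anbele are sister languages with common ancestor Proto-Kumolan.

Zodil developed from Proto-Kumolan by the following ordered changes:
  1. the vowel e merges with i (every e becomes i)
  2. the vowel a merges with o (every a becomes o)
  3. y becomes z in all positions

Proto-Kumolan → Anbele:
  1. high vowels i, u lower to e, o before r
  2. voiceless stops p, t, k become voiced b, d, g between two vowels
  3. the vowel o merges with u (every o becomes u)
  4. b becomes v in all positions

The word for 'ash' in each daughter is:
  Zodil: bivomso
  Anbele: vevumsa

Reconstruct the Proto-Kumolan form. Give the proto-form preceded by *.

Position 4: Zodil has o, Anbele has u. Taking the neighbouring segments as reconstructed: Zodil o could go back to *a or *o; Anbele u could go back to *o or *u — the one source consistent with every daughter is *o.
Position 2: Zodil has i, Anbele has e. Taking the neighbouring segments as reconstructed: Zodil i could go back to *e or *i; Anbele e can only go back to *e — the one source consistent with every daughter is *e.
Position 1: Zodil has b, Anbele has v. Zodil preserves b here (none of its changes turn any other segment into b), so the proto-segment is *b.
Verify the candidate proto-form against each daughter:
Zodil: *bevomsa
  bevomsa → bivomsa   [vowel merger]
  bivomsa → bivomso   [vowel merger]
  bivomso (rule 3 does not apply)
  giving Zodil bivomso.
Anbele: start from *bevomsa.
  rule 1: no change — bevomsa
  rule 2: no change — bevomsa
  rule 3 (vowel merger): bevomsa → bevumsa
  rule 4 (unconditioned shift): bevumsa → vevumsa
  ⇒ Anbele vevumsa
*bevomsa is the unique common source.

*bevomsa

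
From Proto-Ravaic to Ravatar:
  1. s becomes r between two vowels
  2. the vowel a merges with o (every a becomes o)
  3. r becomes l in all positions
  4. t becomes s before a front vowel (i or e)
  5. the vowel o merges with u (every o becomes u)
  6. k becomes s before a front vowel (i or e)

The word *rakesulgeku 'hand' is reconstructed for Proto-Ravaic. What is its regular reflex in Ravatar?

Ravatar: start from *rakesulgeku.
  rule 1 (rhotacism): rakesulgeku → rakerulgeku
  rule 2 (vowel merger): rakerulgeku → rokerulgeku
  rule 3 (unconditioned shift): rokerulgeku → lokelulgeku
  rule 4: no change — lokelulgeku
  rule 5 (vowel merger): lokelulgeku → lukelulgeku
  rule 6 (palatalisation): lukelulgeku → luselulgeku
  ⇒ Ravatar luselulgeku

luselulgeku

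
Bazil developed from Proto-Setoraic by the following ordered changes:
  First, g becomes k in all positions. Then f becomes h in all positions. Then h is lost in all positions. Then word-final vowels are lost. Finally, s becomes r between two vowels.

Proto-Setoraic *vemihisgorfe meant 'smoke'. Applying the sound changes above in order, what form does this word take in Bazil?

vemiiskor

Bazil: *vemihisgorfe
  vemihisgorfe → vemihiskorfe   [unconditioned shift]
  vemihiskorfe → vemihiskorhe   [unconditioned shift]
  vemihiskorhe → vemiiskore   [h-loss]
  vemiiskore → vemiiskor   [apocope]
  vemiiskor (rule 5 does not apply)
  giving Bazil vemiiskor.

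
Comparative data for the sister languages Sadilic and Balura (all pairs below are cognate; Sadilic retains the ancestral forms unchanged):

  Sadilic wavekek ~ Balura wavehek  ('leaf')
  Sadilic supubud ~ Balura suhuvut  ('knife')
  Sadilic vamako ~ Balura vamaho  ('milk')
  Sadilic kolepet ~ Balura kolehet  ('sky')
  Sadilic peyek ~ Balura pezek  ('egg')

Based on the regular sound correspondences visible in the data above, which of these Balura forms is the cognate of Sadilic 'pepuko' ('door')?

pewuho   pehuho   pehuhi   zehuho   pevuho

pehuho

supubud ~ suhuvut — Sadilic p corresponds to Balura h between vowels (before a back vowel).
vamako ~ vamaho — Sadilic k corresponds to Balura h between vowels (before a back vowel).
Applying these to Sadilic 'pepuko':
  pepuko → pehuko   (p→h between vowels (before a back vowel))
  pehuko → pehuho   (k→h between vowels (before a back vowel))
So the Balura cognate is 'pehuho'.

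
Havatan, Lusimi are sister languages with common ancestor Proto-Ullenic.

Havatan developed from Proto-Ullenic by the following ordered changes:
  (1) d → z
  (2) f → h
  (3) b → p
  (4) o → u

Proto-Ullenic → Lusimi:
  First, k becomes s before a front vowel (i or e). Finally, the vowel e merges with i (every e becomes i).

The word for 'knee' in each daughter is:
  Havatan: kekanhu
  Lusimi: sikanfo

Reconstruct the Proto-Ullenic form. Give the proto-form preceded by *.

*kekanfo

Position 6: Havatan has h, Lusimi has f. Lusimi preserves f here (none of its changes turn any other segment into f), so the proto-segment is *f.
Position 1: Havatan has k, Lusimi has s. Havatan preserves k here (none of its changes turn any other segment into k), so the proto-segment is *k.
Position 2: Havatan has e, Lusimi has i. Havatan preserves e here (none of its changes turn any other segment into e), so the proto-segment is *e.
Continuing position by position gives *kekanfo; check it forward:
Havatan: start from *kekanfo.
  rule 1: no change — kekanfo
  rule 2 (unconditioned shift): kekanfo → kekanho
  rule 3: no change — kekanho
  rule 4 (vowel merger): kekanho → kekanhu
  ⇒ Havatan kekanhu
Lusimi: *kekanfo
  kekanfo → sekanfo   [palatalisation]
  sekanfo → sikanfo   [vowel merger]
  giving Lusimi sikanfo.
*kekanfo is the unique common source.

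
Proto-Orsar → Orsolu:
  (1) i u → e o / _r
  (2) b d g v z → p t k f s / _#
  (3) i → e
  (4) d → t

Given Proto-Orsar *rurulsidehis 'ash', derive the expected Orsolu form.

rorulsetehes

Orsolu: *rurulsidehis > rorulsidehis > rorulsedehes > rorulsetehes  (by pre-rhotic lowering, vowel merger, unconditioned shift)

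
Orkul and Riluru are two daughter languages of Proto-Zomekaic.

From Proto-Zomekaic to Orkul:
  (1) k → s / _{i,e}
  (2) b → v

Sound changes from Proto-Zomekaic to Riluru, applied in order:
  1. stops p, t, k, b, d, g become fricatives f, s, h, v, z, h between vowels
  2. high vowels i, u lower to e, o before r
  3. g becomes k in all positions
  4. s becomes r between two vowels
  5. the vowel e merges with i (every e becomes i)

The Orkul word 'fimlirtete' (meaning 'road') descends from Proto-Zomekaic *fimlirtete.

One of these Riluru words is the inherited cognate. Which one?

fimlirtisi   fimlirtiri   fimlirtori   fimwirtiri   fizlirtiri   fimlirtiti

Riluru: *fimlirtete
  fimlirtete → fimlirtese   [intervocalic lenition]
  fimlirtese → fimlertese   [pre-rhotic lowering]
  fimlertese (rule 3 does not apply)
  fimlertese → fimlertere   [rhotacism]
  fimlertere → fimlirtiri   [vowel merger]
  giving Riluru fimlirtiri.
The other candidates each miss or misapply at least one Riluru change.

fimlirtiri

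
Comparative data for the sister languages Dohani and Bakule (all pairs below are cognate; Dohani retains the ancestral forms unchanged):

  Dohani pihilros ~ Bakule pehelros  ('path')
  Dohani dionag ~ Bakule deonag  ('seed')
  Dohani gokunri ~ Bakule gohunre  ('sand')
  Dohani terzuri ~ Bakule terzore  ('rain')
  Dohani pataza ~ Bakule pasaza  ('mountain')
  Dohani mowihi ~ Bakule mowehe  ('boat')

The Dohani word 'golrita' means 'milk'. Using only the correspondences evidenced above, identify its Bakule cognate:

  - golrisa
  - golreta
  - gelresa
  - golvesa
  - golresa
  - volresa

pihilros ~ pehelros, mowihi ~ mowehe — Dohani i corresponds to Bakule e after a consonant, before a consonant other than r, m, n, p, b, f, v.
pataza ~ pasaza — Dohani t corresponds to Bakule s between vowels (before a back vowel).
Applying these to Dohani 'golrita':
  golrita → golreta   (i→e after a consonant, before a consonant other than r, m, n, p, b, f, v)
  golreta → golresa   (t→s between vowels (before a back vowel))
So the Bakule cognate is 'golresa'.

golresa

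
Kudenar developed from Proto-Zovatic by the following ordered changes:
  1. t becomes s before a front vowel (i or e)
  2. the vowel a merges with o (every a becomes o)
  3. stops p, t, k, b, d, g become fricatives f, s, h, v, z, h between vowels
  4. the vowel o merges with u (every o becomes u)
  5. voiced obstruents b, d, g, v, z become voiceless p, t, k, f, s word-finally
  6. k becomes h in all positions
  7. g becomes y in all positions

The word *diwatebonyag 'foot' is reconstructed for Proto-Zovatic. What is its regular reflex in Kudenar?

diwusevunyuh

Kudenar: start from *diwatebonyag.
  rule 1 (palatalisation): diwatebonyag → diwasebonyag
  rule 2 (vowel merger): diwasebonyag → diwosebonyog
  rule 3 (intervocalic lenition): diwosebonyog → diwosevonyog
  rule 4 (vowel merger): diwosevonyog → diwusevunyug
  rule 5 (final devoicing): diwusevunyug → diwusevunyuk
  rule 6 (unconditioned shift): diwusevunyuk → diwusevunyuh
  rule 7: no change — diwusevunyuh
  ⇒ Kudenar diwusevunyuh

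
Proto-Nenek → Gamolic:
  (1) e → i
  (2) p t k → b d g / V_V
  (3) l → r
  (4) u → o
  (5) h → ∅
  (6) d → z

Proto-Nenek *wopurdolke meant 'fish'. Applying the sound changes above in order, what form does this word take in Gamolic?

Gamolic: *wopurdolke
  wopurdolke → wopurdolki   [vowel merger]
  wopurdolki → woburdolki   [intervocalic voicing]
  woburdolki → woburdorki   [unconditioned shift]
  woburdorki → wobordorki   [vowel merger]
  wobordorki (rule 5 does not apply)
  wobordorki → woborzorki   [unconditioned shift]
  giving Gamolic woborzorki.

woborzorki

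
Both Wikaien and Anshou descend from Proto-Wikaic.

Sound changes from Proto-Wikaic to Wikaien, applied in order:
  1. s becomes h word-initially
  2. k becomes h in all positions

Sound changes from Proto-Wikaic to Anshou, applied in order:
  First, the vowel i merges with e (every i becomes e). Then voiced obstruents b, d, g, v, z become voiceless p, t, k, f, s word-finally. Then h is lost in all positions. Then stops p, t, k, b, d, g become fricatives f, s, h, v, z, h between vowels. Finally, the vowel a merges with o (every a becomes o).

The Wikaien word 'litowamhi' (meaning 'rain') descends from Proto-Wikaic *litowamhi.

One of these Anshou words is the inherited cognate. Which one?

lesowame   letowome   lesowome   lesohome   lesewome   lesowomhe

Anshou: *litowamhi > letowamhe > letowame > lesowame > lesowome  (by vowel merger, h-loss, intervocalic lenition, vowel merger)

lesowome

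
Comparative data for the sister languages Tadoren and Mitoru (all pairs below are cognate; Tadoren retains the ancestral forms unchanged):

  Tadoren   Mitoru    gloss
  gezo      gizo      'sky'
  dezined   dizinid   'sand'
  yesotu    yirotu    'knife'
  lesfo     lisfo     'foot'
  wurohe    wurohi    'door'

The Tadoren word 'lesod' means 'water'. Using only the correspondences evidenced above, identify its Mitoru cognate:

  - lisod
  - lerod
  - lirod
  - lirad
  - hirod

gezo ~ gizo, dezined ~ dizinid — Tadoren e corresponds to Mitoru i after a consonant, before a consonant other than r, m, n, p, b, f, v.
yesotu ~ yirotu — Tadoren s corresponds to Mitoru r between vowels (before a back vowel).
Applying these to Tadoren 'lesod':
  lesod → lisod   (e→i after a consonant, before a consonant other than r, m, n, p, b, f, v)
  lisod → lirod   (s→r between vowels (before a back vowel))
So the Mitoru cognate is 'lirod'.

lirod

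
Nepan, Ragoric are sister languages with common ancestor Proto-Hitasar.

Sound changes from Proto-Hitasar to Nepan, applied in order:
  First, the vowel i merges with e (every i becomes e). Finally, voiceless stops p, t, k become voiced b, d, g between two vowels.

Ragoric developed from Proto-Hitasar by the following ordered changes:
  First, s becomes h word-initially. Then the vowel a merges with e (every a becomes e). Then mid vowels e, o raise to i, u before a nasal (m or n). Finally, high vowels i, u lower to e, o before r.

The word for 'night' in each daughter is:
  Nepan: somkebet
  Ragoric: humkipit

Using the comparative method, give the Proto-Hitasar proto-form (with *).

*somkipit

Position 7: Nepan has e, Ragoric has i. Taking the neighbouring segments as reconstructed: Nepan e could go back to *e or *i; Ragoric i can only go back to *i — the one source consistent with every daughter is *i.
Position 6: Nepan has b, Ragoric has p. Ragoric preserves p here (none of its changes turn any other segment into p), so the proto-segment is *p.
Position 2: Nepan has o, Ragoric has u. Nepan preserves o here (none of its changes turn any other segment into o), so the proto-segment is *o.
This points to *somkipit. Verify forward in each daughter:
Nepan: start from *somkipit.
  rule 1 (vowel merger): somkipit → somkepet
  rule 2 (intervocalic voicing): somkepet → somkebet
  ⇒ Nepan somkebet
Ragoric: *somkipit > homkipit > humkipit  (by debuccalisation, pre-nasal raising)
*somkipit is the unique common source.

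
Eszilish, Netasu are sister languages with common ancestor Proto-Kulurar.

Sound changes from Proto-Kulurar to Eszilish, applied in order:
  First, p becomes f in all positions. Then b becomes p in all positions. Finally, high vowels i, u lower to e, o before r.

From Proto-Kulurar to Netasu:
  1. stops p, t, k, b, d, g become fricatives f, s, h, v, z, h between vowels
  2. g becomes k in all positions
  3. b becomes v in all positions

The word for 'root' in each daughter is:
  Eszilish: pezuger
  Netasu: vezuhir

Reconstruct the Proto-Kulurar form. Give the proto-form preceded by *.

*bezugir

Position 6: Eszilish has e, Netasu has i. Netasu preserves i here (none of its changes turn any other segment into i), so the proto-segment is *i.
Position 5: Eszilish has g, Netasu has h. Eszilish preserves g here (none of its changes turn any other segment into g), so the proto-segment is *g.
Position 1: Eszilish has p, Netasu has v. In Eszilish, p can only continue *b, so the proto-segment is *b.
This points to *bezugir. Verify forward in each daughter:
Eszilish: *bezugir
  bezugir (rule 1 does not apply)
  bezugir → pezugir   [unconditioned shift]
  pezugir → pezuger   [pre-rhotic lowering]
  giving Eszilish pezuger.
Netasu: *bezugir
  bezugir → bezuhir   [intervocalic lenition]
  bezuhir (rule 2 does not apply)
  bezuhir → vezuhir   [unconditioned shift]
  giving Netasu vezuhir.
No other proto-form is consistent with every reflex, so the reconstruction is *bezugir.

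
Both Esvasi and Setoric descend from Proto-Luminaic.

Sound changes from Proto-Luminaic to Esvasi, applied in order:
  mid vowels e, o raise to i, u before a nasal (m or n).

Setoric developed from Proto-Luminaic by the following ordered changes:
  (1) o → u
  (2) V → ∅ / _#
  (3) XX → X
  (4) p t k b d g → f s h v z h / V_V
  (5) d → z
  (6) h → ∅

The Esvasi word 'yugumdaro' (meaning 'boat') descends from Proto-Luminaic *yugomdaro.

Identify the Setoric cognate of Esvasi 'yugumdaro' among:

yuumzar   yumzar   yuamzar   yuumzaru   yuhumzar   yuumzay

Setoric: start from *yugomdaro.
  rule 1 (vowel merger): yugomdaro → yugumdaru
  rule 2 (apocope): yugumdaru → yugumdar
  rule 3: no change — yugumdar
  rule 4 (intervocalic lenition): yugumdar → yuhumdar
  rule 5 (unconditioned shift): yuhumdar → yuhumzar
  rule 6 (h-loss): yuhumzar → yuumzar
  ⇒ Setoric yuumzar
Among the options, 'yuumzar' alone shows every Setoric change applied in order.

yuumzar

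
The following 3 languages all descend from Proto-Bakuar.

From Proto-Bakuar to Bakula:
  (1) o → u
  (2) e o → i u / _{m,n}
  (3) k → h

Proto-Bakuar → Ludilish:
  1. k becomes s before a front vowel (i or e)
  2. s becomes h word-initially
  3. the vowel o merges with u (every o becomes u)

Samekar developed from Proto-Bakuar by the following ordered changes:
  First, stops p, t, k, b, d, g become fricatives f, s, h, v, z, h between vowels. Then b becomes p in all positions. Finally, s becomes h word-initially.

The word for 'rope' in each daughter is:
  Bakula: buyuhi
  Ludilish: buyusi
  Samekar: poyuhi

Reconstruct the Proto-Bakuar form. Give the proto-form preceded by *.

Position 5: Bakula has h, Ludilish has s, Samekar has h. Taking the neighbouring segments as reconstructed: Bakula h could go back to *k or *h; Ludilish s could go back to *k or *s; Samekar h could go back to *k or *g or *h — the one source consistent with every daughter is *k.
Position 1: Bakula has b, Ludilish has b, Samekar has p. Bakula preserves b here (none of its changes turn any other segment into b), so the proto-segment is *b.
Position 2: Bakula has u, Ludilish has u, Samekar has o. Samekar preserves o here (none of its changes turn any other segment into o), so the proto-segment is *o.
The remaining positions agree across the daughters. Check the candidate against every language:
Bakula: *boyuki > buyuki > buyuhi  (by vowel merger, unconditioned shift)
Ludilish: *boyuki > boyusi > buyusi  (by palatalisation, vowel merger)
Samekar: *boyuki
  boyuki → boyuhi   [intervocalic lenition]
  boyuhi → poyuhi   [unconditioned shift]
  poyuhi (rule 3 does not apply)
  giving Samekar poyuhi.
Only *boyuki yields all of Bakula buyuhi, Ludilish buyusi, Samekar poyuhi.

*boyuki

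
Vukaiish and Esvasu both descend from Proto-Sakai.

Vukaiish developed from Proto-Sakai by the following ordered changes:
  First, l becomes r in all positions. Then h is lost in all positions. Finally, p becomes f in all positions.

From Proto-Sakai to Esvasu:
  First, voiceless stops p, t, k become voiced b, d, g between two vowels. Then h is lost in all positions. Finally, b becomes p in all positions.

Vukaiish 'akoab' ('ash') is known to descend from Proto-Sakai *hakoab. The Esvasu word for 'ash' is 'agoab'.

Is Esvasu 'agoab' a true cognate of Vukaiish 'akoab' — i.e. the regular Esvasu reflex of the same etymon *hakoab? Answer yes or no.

no

Derive the expected Esvasu reflex of *hakoab:
Esvasu: *hakoab
  hakoab → hagoab   [intervocalic voicing]
  hagoab → agoab   [h-loss]
  agoab → agoap   [unconditioned shift]
  giving Esvasu agoap.
The regular Esvasu reflex would be 'agoap', but the attested form is 'agoab'. The correspondence is irregular, so they are not cognates (the Esvasu form has a different source).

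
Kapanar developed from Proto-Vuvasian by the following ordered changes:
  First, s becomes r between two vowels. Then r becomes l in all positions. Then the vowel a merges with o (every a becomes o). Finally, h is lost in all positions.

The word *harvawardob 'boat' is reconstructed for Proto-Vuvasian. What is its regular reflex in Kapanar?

Kapanar: *harvawardob
  harvawardob (rule 1 does not apply)
  harvawardob → halvawaldob   [unconditioned shift]
  halvawaldob → holvowoldob   [vowel merger]
  holvowoldob → olvowoldob   [h-loss]
  giving Kapanar olvowoldob.

olvowoldob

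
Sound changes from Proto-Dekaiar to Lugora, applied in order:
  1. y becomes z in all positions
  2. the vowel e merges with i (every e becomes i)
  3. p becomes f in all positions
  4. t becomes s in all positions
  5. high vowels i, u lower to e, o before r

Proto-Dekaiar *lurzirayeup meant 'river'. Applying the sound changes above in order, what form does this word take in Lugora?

Lugora: *lurzirayeup > lurzirazeup > lurziraziup > lurziraziuf > lorzeraziuf  (by unconditioned shift, vowel merger, unconditioned shift, pre-rhotic lowering)

lorzeraziuf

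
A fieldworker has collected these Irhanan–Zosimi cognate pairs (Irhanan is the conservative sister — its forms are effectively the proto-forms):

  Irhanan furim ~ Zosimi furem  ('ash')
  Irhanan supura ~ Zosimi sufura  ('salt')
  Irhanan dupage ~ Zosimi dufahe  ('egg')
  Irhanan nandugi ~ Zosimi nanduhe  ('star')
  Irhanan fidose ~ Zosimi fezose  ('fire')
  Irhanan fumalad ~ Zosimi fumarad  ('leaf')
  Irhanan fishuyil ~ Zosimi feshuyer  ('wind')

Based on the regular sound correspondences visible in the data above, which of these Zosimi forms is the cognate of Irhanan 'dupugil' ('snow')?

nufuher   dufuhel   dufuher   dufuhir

supura ~ sufura — Irhanan p corresponds to Zosimi f between vowels (before a back vowel).
nandugi ~ nanduhe — Irhanan g corresponds to Zosimi h between vowels (before a front vowel).
fidose ~ fezose, fishuyil ~ feshuyer — Irhanan i corresponds to Zosimi e after a consonant, before a consonant other than r, m, n, p, b, f, v.
fishuyil ~ feshuyer — Irhanan l corresponds to Zosimi r word-finally.
Applying these to Irhanan 'dupugil':
  dupugil → dufugil   (p→f between vowels (before a back vowel))
  dufugil → dufuhil   (g→h between vowels (before a front vowel))
  dufuhil → dufuhel   (i→e after a consonant, before a consonant other than r, m, n, p, b, f, v)
  dufuhel → dufuher   (l→r word-finally)
So the Zosimi cognate is 'dufuher'.

dufuher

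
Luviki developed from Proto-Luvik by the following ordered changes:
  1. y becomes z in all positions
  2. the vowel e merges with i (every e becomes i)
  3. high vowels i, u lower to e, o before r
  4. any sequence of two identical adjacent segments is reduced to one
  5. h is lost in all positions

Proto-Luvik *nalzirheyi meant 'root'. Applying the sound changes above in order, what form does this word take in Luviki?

Luviki: start from *nalzirheyi.
  rule 1 (unconditioned shift): nalzirheyi → nalzirhezi
  rule 2 (vowel merger): nalzirhezi → nalzirhizi
  rule 3 (pre-rhotic lowering): nalzirhizi → nalzerhizi
  rule 4: no change — nalzerhizi
  rule 5 (h-loss): nalzerhizi → nalzerizi
  ⇒ Luviki nalzerizi

nalzerizi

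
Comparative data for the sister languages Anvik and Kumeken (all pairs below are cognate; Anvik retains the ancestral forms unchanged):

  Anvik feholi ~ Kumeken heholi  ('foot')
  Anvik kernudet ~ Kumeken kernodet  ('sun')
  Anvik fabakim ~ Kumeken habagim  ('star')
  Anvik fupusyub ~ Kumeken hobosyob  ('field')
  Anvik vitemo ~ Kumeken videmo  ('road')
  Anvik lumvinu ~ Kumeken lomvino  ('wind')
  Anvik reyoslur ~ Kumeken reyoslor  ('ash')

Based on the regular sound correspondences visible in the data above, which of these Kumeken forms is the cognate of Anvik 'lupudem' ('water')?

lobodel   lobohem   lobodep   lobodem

lobodem

fupusyub ~ hobosyob — Anvik u corresponds to Kumeken o after a consonant, before a labial obstruent.
fupusyub ~ hobosyob — Anvik p corresponds to Kumeken b between vowels (before a back vowel).
kernudet ~ kernodet, fupusyub ~ hobosyob — Anvik u corresponds to Kumeken o after a consonant, before a consonant other than r, m, n, p, b, f, v.
Applying these to Anvik 'lupudem':
  lupudem → lopudem   (u→o after a consonant, before a labial obstruent)
  lopudem → lobudem   (p→b between vowels (before a back vowel))
  lobudem → lobodem   (u→o after a consonant, before a consonant other than r, m, n, p, b, f, v)
So the Kumeken cognate is 'lobodem'.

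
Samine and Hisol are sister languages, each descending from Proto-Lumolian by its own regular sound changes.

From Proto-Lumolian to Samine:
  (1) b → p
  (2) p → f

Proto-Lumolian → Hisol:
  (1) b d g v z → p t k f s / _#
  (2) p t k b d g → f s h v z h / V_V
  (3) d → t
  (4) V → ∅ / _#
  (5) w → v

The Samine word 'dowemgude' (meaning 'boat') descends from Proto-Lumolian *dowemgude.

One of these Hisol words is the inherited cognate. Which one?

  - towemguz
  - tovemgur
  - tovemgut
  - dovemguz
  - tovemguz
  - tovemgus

Hisol: *dowemgude
  dowemgude (rule 1 does not apply)
  dowemgude → dowemguze   [intervocalic lenition]
  dowemguze → towemguze   [unconditioned shift]
  towemguze → towemguz   [apocope]
  towemguz → tovemguz   [unconditioned shift]
  giving Hisol tovemguz.
The other candidates each miss or misapply at least one Hisol change.

tovemguz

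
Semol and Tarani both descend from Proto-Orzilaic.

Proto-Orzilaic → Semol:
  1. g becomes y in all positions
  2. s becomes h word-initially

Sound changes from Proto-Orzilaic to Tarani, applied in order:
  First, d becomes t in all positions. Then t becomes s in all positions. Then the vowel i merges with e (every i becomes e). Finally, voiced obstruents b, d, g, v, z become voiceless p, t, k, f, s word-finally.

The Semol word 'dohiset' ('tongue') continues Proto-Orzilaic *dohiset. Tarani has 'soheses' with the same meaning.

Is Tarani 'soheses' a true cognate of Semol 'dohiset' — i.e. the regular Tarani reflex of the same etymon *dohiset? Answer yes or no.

Derive the expected Tarani reflex of *dohiset:
Tarani: *dohiset > tohiset > sohises > soheses  (by unconditioned shift, unconditioned shift, vowel merger)
Tarani 'soheses' matches the regular reflex exactly, so the pair is cognate.

yes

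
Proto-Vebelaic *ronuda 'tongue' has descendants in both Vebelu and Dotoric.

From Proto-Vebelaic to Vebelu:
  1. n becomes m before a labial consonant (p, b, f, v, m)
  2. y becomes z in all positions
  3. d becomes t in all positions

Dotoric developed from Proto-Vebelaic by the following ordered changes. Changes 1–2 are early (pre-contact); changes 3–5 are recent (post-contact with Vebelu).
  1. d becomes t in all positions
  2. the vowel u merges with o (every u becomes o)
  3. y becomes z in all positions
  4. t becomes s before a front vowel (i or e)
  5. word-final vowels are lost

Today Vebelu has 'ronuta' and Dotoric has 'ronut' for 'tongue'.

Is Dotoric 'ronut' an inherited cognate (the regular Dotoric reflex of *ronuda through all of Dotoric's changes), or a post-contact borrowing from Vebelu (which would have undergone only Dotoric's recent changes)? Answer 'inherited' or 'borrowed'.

If inherited, *ronuda would pass through all of Dotoric's changes:
Dotoric: start from *ronuda.
  rule 1 (unconditioned shift): ronuda → ronuta
  rule 2 (vowel merger): ronuta → ronota
  rule 3: no change — ronota
  rule 4: no change — ronota
  rule 5 (apocope): ronota → ronot
  ⇒ Dotoric ronot
If borrowed from Vebelu 'ronuta' after the early changes, it would undergo only the recent ones:
  rule 3 (unconditioned shift): no change (ronuta)
  rule 4 (palatalisation): no change (ronuta)
  rule 5 (apocope): ronuta → ronut
  ⇒ as a loan: ronut
Dotoric 'ronut' matches the loan outcome 'ronut', not the inherited 'ronot' — it skipped the early Dotoric changes, so it was borrowed from Vebelu.

borrowed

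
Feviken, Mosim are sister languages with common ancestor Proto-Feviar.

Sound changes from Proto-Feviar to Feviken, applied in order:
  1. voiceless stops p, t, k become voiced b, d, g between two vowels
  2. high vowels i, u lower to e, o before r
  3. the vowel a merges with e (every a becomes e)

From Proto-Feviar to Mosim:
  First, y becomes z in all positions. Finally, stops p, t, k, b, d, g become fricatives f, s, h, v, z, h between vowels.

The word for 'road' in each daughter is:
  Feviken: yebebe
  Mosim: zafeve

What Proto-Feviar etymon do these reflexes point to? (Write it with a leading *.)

*yapebe

Position 2: Feviken has e, Mosim has a. Mosim preserves a here (none of its changes turn any other segment into a), so the proto-segment is *a.
Position 3: Feviken has b, Mosim has f. Taking the neighbouring segments as reconstructed: Feviken b could go back to *p or *b; Mosim f could go back to *p or *f — the one source consistent with every daughter is *p.
Position 1: Feviken has y, Mosim has z. Feviken preserves y here (none of its changes turn any other segment into y), so the proto-segment is *y.
Continuing position by position gives *yapebe; check it forward:
Feviken: *yapebe > yabebe > yebebe  (by intervocalic voicing, vowel merger)
Mosim: *yapebe > zapebe > zafeve  (by unconditioned shift, intervocalic lenition)
*yapebe is the unique common source.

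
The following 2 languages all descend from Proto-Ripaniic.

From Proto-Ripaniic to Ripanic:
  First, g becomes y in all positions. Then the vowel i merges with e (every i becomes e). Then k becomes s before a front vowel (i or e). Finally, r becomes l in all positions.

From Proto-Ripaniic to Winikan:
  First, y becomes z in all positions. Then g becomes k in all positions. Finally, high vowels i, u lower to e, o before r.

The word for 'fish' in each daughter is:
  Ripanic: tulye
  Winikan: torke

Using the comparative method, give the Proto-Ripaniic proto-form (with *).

Position 4: Ripanic has y, Winikan has k. Taking the neighbouring segments as reconstructed: Ripanic y could go back to *g or *y; Winikan k could go back to *k or *g — the one source consistent with every daughter is *g.
Position 2: Ripanic has u, Winikan has o. Ripanic preserves u here (none of its changes turn any other segment into u), so the proto-segment is *u.
Continuing position by position gives *turge; check it forward:
Ripanic: start from *turge.
  rule 1 (unconditioned shift): turge → turye
  rule 2: no change — turye
  rule 3: no change — turye
  rule 4 (unconditioned shift): turye → tulye
  ⇒ Ripanic tulye
Winikan: *turge
  turge (rule 1 does not apply)
  turge → turke   [unconditioned shift]
  turke → torke   [pre-rhotic lowering]
  giving Winikan torke.
*turge is the unique common source.

*turge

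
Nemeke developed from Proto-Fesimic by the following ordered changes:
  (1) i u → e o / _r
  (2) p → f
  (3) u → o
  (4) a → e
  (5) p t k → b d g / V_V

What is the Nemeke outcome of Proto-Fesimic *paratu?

Nemeke: start from *paratu.
  rule 1: no change — paratu
  rule 2 (unconditioned shift): paratu → faratu
  rule 3 (vowel merger): faratu → farato
  rule 4 (vowel merger): farato → fereto
  rule 5 (intervocalic voicing): fereto → feredo
  ⇒ Nemeke feredo

feredo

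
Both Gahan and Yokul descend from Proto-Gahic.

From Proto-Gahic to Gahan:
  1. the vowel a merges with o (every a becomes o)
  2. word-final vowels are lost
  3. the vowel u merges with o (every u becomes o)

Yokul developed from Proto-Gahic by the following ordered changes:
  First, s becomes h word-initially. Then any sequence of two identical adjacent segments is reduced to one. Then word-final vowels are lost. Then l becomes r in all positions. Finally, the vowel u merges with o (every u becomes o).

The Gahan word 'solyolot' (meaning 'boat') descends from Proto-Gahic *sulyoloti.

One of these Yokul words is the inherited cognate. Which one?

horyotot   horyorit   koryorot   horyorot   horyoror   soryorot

horyorot

Yokul: *sulyoloti > hulyoloti > hulyolot > huryorot > horyorot  (by debuccalisation, apocope, unconditioned shift, vowel merger)
Among the options, 'horyorot' alone shows every Yokul change applied in order.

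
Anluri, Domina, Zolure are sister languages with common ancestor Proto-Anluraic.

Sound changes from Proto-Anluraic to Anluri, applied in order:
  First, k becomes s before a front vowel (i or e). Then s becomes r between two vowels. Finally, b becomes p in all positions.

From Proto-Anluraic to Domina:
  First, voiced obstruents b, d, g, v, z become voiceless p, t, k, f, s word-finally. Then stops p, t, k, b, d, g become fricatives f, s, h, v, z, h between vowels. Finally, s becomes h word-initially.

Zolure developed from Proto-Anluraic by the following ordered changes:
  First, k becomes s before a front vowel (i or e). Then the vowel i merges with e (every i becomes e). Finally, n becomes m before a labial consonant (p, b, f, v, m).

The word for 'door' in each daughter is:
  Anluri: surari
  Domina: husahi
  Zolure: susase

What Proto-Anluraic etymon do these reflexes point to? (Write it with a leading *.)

*susaki

Position 5: Anluri has r, Domina has h, Zolure has s. Taking the neighbouring segments as reconstructed: Anluri r could go back to *k or *s or *r; Domina h could go back to *k or *g or *h; Zolure s could go back to *k or *s — the one source consistent with every daughter is *k.
Position 3: Anluri has r, Domina has s, Zolure has s. Taking the neighbouring segments as reconstructed: Anluri r could go back to *s or *r; Domina s could go back to *t or *s; Zolure s can only go back to *s — the one source consistent with every daughter is *s.
This points to *susaki. Verify forward in each daughter:
Anluri: *susaki
  susaki → susasi   [palatalisation]
  susasi → surari   [rhotacism]
  surari (rule 3 does not apply)
  giving Anluri surari.
Domina: *susaki
  susaki (rule 1 does not apply)
  susaki → susahi   [intervocalic lenition]
  susahi → husahi   [debuccalisation]
  giving Domina husahi.
Zolure: start from *susaki.
  rule 1 (palatalisation): susaki → susasi
  rule 2 (vowel merger): susasi → susase
  rule 3: no change — susase
  ⇒ Zolure susase
Only *susaki yields all of Anluri surari, Domina husahi, Zolure susase.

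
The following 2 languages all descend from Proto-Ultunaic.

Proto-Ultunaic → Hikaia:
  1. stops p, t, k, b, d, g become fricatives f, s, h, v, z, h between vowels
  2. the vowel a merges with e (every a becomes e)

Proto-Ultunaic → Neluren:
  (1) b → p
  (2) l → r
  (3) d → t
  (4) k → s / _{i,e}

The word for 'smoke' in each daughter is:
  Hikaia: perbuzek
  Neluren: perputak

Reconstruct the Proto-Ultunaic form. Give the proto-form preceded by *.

*perbudak

Position 7: Hikaia has e, Neluren has a. Neluren preserves a here (none of its changes turn any other segment into a), so the proto-segment is *a.
Position 4: Hikaia has b, Neluren has p. Hikaia preserves b here (none of its changes turn any other segment into b), so the proto-segment is *b.
Position 6: Hikaia has z, Neluren has t. Taking the neighbouring segments as reconstructed: Hikaia z could go back to *d or *z; Neluren t could go back to *t or *d — the one source consistent with every daughter is *d.
Verify the candidate proto-form against each daughter:
Hikaia: start from *perbudak.
  rule 1 (intervocalic lenition): perbudak → perbuzak
  rule 2 (vowel merger): perbuzak → perbuzek
  ⇒ Hikaia perbuzek
Neluren: *perbudak > perpudak > perputak  (by unconditioned shift, unconditioned shift)
No other proto-form is consistent with every reflex, so the reconstruction is *perbudak.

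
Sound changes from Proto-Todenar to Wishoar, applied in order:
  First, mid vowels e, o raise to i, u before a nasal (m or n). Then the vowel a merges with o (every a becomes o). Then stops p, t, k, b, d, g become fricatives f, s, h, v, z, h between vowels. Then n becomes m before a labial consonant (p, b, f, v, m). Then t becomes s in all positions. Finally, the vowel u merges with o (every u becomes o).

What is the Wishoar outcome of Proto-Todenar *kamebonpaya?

komevompoyo

Wishoar: *kamebonpaya > kamebunpaya > komebunpoyo > komevunpoyo > komevumpoyo > komevompoyo  (by pre-nasal raising, vowel merger, intervocalic lenition, nasal place assimilation, vowel merger)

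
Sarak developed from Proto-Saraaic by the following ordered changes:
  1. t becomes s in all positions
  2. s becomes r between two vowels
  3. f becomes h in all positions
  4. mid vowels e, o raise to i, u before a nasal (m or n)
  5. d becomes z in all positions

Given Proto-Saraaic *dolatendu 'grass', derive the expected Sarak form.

Sarak: *dolatendu
  dolatendu → dolasendu   [unconditioned shift]
  dolasendu → dolarendu   [rhotacism]
  dolarendu (rule 3 does not apply)
  dolarendu → dolarindu   [pre-nasal raising]
  dolarindu → zolarinzu   [unconditioned shift]
  giving Sarak zolarinzu.

zolarinzu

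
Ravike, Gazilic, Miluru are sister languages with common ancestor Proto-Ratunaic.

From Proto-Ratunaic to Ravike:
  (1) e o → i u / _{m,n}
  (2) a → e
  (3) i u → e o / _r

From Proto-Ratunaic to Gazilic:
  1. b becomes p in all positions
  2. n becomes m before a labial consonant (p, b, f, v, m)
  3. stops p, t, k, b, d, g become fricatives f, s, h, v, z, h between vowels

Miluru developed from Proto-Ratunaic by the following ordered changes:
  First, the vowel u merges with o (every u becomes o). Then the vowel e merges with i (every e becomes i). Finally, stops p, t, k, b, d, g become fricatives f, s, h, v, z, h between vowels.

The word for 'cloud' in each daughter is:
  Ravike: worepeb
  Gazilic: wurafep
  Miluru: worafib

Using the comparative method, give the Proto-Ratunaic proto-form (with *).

*wurapeb

Position 2: Ravike has o, Gazilic has u, Miluru has o. Gazilic preserves u here (none of its changes turn any other segment into u), so the proto-segment is *u.
Position 6: Ravike has e, Gazilic has e, Miluru has i. Gazilic preserves e here (none of its changes turn any other segment into e), so the proto-segment is *e.
Position 7: Ravike has b, Gazilic has p, Miluru has b. Ravike preserves b here (none of its changes turn any other segment into b), so the proto-segment is *b.
This points to *wurapeb. Verify forward in each daughter:
Ravike: *wurapeb > wurepeb > worepeb  (by vowel merger, pre-rhotic lowering)
Gazilic: *wurapeb
  wurapeb → wurapep   [unconditioned shift]
  wurapep (rule 2 does not apply)
  wurapep → wurafep   [intervocalic lenition]
  giving Gazilic wurafep.
Miluru: *wurapeb > worapeb > worapib > worafib  (by vowel merger, vowel merger, intervocalic lenition)
Only *wurapeb yields all of Ravike worepeb, Gazilic wurafep, Miluru worafib.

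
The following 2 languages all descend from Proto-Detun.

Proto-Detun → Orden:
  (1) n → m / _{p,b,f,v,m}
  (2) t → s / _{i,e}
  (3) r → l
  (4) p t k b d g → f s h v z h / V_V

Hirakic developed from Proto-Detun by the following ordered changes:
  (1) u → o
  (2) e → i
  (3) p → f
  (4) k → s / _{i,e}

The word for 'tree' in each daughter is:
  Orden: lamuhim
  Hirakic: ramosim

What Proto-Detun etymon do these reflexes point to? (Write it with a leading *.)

*ramukim

Position 5: Orden has h, Hirakic has s. Taking the neighbouring segments as reconstructed: Orden h could go back to *k or *g or *h; Hirakic s could go back to *k or *s — the one source consistent with every daughter is *k.
Position 1: Orden has l, Hirakic has r. Hirakic preserves r here (none of its changes turn any other segment into r), so the proto-segment is *r.
Position 4: Orden has u, Hirakic has o. Orden preserves u here (none of its changes turn any other segment into u), so the proto-segment is *u.
This points to *ramukim. Verify forward in each daughter:
Orden: *ramukim
  ramukim (rule 1 does not apply)
  ramukim (rule 2 does not apply)
  ramukim → lamukim   [unconditioned shift]
  lamukim → lamuhim   [intervocalic lenition]
  giving Orden lamuhim.
Hirakic: *ramukim
  ramukim → ramokim   [vowel merger]
  ramokim (rule 2 does not apply)
  ramokim (rule 3 does not apply)
  ramokim → ramosim   [palatalisation]
  giving Hirakic ramosim.
*ramukim is the unique common source.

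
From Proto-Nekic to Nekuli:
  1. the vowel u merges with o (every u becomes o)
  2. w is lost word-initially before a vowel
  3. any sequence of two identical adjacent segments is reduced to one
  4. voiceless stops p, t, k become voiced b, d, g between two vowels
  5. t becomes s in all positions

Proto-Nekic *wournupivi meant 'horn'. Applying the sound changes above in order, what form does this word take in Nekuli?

ornobivi

Nekuli: *wournupivi > woornopivi > oornopivi > ornopivi > ornobivi  (by vowel merger, glide loss, degemination, intervocalic voicing)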